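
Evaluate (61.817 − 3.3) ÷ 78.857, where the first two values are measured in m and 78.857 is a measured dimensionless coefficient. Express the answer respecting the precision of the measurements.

61.817 m − 3.3 m = 58.517 m; the difference is limited to 1 decimal place (3 s.f.).
Carrying full precision, 58.517 ÷ 78.857 = 0.742064750117… m; 78.857 has 5 s.f., so the result keeps min(3, 5) = 3 s.f.
Rounded to 3 significant figures: 0.742 m.

0.742 m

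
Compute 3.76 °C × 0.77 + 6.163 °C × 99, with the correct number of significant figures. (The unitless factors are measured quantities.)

3.76 × 0.77 = 2.8952 → 2.9 °C (2 s.f., last digit at the 10^-1 place).
6.163 × 99 = 610.137 → 6.1 × 10^2 °C (2 s.f., last digit at the 10^1 place).
Sum: 613.0322 °C; keep the coarser place, 10^1.
Result: 6.1 × 10^2 °C.

6.1 × 10^2 °C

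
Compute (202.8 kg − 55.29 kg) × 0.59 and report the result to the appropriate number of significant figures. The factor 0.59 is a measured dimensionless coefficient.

202.8 kg − 55.29 kg = 147.51 kg; the difference is limited to 1 decimal place (4 s.f.).
Carrying full precision, 147.51 × 0.59 = 87.0309 kg; 0.59 has 2 s.f., so the result keeps min(4, 2) = 2 s.f.
Rounded to 2 significant figures: 87 kg.

87 kg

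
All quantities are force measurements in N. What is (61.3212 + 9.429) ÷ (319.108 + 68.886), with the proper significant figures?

0.18235

61.3212 + 9.429 = 70.7502, limited to 3 d.p. → 5 s.f.; 319.108 + 68.886 = 387.994, limited to 3 d.p. → 6 s.f.
Carrying full precision, 70.7502 ÷ 387.994 = 0.182348696114…; keep min(5, 6) = 5 s.f.
Rounded to 5 significant figures: 0.18235.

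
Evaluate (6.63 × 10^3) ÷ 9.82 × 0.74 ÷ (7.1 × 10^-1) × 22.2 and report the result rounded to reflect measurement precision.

(6.63 × 10^3) ÷ 9.82 × 0.74 ÷ (7.1 × 10^-1) × 22.2 = 15621.7033361…
Multiplication/division keeps the fewest significant figures: 6.63 × 10^3 → 3 s.f., 9.82 → 3 s.f., 0.74 → 2 s.f., 7.1 × 10^-1 → 2 s.f., 22.2 → 3 s.f.; limit is 2.
Rounded to 2 significant figures: 1.6 × 10^4.

1.6 × 10^4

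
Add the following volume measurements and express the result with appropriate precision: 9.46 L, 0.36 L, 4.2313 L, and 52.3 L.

9.46 L + 0.36 L + 4.2313 L + 52.3 L = 66.3513 L.
Addition/subtraction keeps the fewest decimal places: 9.46 → 2 decimal places, 0.36 → 2 decimal places, 4.2313 → 4 decimal places, 52.3 → 1 decimal place; limit is 1.
Rounded to 1 decimal place: 66.4 L.

66.4 L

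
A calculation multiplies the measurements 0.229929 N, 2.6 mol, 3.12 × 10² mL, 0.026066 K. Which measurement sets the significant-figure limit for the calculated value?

2.6 mol

0.229929 N → 6 s.f.; 2.6 mol → 2 s.f.; 3.12 × 10² mL → 3 s.f.; 0.026066 K → 5 s.f.
The fewest is 2 significant figures, from 2.6 mol.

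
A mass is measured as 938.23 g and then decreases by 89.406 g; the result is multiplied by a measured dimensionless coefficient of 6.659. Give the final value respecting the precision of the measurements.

5652 g

938.23 g − 89.406 g = 848.824 g; the difference is limited to 2 decimal places (5 s.f.).
Carrying full precision, 848.824 × 6.659 = 5652.319016 g; 6.659 has 4 s.f., so the result keeps min(5, 4) = 4 s.f.
Rounded to 4 significant figures: 5652 g.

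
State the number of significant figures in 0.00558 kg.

0.00558: leading zeros are not significant.

3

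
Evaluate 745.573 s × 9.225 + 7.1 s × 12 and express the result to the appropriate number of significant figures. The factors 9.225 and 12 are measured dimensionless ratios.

6963 s

745.573 × 9.225 = 6877.910925 → 6878 s (4 s.f., last digit at the 10^0 place).
7.1 × 12 = 85.2 → 85 s (2 s.f., last digit at the 10^0 place).
Sum: 6963.110925 s; keep the coarser place, 10^0.
Result: 6963 s.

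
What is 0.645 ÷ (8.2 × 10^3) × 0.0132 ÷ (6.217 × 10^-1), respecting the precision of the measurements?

1.7 × 10^-6

0.645 ÷ (8.2 × 10^3) × 0.0132 ÷ (6.217 × 10^-1) = 0.0000016700863486…
Multiplication/division keeps the fewest significant figures: 0.645 → 3 s.f., 8.2 × 10^3 → 2 s.f., 0.0132 → 3 s.f., 6.217 × 10^-1 → 4 s.f.; limit is 2.
Rounded to 2 significant figures: 1.7 × 10^-6.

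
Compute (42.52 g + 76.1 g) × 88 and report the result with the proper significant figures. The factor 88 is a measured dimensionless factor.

42.52 g + 76.1 g = 118.62 g; the sum is limited to 1 decimal place (4 s.f.).
Carrying full precision, 118.62 × 88 = 10438.56 g; 88 has 2 s.f., so the result keeps min(4, 2) = 2 s.f.
Rounded to 2 significant figures: 1.0 × 10⁴ g.

1.0 × 10⁴ g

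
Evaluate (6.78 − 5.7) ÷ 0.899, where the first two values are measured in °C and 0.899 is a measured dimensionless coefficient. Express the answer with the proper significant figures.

1.2 °C

6.78 °C − 5.7 °C = 1.08 °C; the difference is limited to 1 decimal place (2 s.f.).
Carrying full precision, 1.08 ÷ 0.899 = 1.20133481646… °C; 0.899 has 3 s.f., so the result keeps min(2, 3) = 2 s.f.
Rounded to 2 significant figures: 1.2 °C.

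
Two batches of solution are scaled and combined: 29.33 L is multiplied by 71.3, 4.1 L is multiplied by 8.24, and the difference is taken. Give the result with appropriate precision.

2.06 × 10^3 L

29.33 × 71.3 = 2091.229 → 2.09 × 10^3 L (3 s.f., last digit at the 10^1 place).
4.1 × 8.24 = 33.784 → 34 L (2 s.f., last digit at the 10^0 place).
Difference: 2057.445 L; keep the coarser place, 10^1.
Result: 2.06 × 10^3 L.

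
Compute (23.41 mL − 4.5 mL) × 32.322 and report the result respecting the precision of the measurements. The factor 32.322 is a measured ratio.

611 mL

23.41 mL − 4.5 mL = 18.91 mL; the difference is limited to 1 decimal place (3 s.f.).
Carrying full precision, 18.91 × 32.322 = 611.20902 mL; 32.322 has 5 s.f., so the result keeps min(3, 5) = 3 s.f.
Rounded to 3 significant figures: 611 mL.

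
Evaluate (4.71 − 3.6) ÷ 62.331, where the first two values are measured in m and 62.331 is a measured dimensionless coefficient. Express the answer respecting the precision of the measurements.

0.018 m

4.71 m − 3.6 m = 1.11 m; the difference is limited to 1 decimal place (2 s.f.).
Carrying full precision, 1.11 ÷ 62.331 = 0.0178081532464… m; 62.331 has 5 s.f., so the result keeps min(2, 5) = 2 s.f.
Rounded to 2 significant figures: 0.018 m.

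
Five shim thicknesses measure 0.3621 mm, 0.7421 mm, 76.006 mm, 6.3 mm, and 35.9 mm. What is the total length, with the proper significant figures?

0.3621 mm + 0.7421 mm + 76.006 mm + 6.3 mm + 35.9 mm = 119.3102 mm.
Addition/subtraction keeps the fewest decimal places: 0.3621 → 4 decimal places, 0.7421 → 4 decimal places, 76.006 → 3 decimal places, 6.3 → 1 decimal place, 35.9 → 1 decimal place; limit is 1.
Rounded to 1 decimal place: 119.3 mm.

119.3 mm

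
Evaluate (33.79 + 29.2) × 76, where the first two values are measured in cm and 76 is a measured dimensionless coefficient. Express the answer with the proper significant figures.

33.79 cm + 29.2 cm = 62.99 cm; the sum is limited to 1 decimal place (3 s.f.).
Carrying full precision, 62.99 × 76 = 4787.24 cm; 76 has 2 s.f., so the result keeps min(3, 2) = 2 s.f.
Rounded to 2 significant figures: 4.8 × 10^3 cm.

4.8 × 10^3 cm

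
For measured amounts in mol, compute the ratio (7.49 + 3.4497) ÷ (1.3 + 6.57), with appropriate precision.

1.4

7.49 + 3.4497 = 10.9397, limited to 2 d.p. → 4 s.f.; 1.3 + 6.57 = 7.87, limited to 1 d.p. → 2 s.f.
Carrying full precision, 10.9397 ÷ 7.87 = 1.39005082592…; keep min(4, 2) = 2 s.f.
Rounded to 2 significant figures: 1.4.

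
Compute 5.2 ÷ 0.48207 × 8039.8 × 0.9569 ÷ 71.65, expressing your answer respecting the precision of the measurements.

1.2 × 10³

5.2 ÷ 0.48207 × 8039.8 × 0.9569 ÷ 71.65 = 1158.21408823…
Multiplication/division keeps the fewest significant figures: 5.2 → 2 s.f., 0.48207 → 5 s.f., 8039.8 → 5 s.f., 0.9569 → 4 s.f., 71.65 → 4 s.f.; limit is 2.
Rounded to 2 significant figures: 1.2 × 10³.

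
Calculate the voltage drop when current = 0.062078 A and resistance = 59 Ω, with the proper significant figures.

3.7 V

voltage drop = 0.062078 A × 59 Ω = 3.662602 V.
0.062078 has 5 significant figures; 59 has 2.
Division/multiplication keeps the fewest: 2 significant figures.
Rounded: 3.7 V.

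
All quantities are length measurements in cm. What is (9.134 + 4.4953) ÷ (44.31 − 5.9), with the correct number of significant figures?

9.134 + 4.4953 = 13.6293, limited to 3 d.p. → 5 s.f.; 44.31 − 5.9 = 38.41, limited to 1 d.p. → 3 s.f.
Carrying full precision, 13.6293 ÷ 38.41 = 0.354837281958…; keep min(5, 3) = 3 s.f.
Rounded to 3 significant figures: 0.355.

0.355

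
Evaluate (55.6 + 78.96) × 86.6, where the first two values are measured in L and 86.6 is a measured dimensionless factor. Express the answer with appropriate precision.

55.6 L + 78.96 L = 134.56 L; the sum is limited to 1 decimal place (4 s.f.).
Carrying full precision, 134.56 × 86.6 = 11652.896 L; 86.6 has 3 s.f., so the result keeps min(4, 3) = 3 s.f.
Rounded to 3 significant figures: 1.17 × 10^4 L.

1.17 × 10^4 L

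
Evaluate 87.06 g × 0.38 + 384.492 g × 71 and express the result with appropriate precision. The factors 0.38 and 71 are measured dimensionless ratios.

2.7 × 10^4 g

87.06 × 0.38 = 33.0828 → 33 g (2 s.f., last digit at the 10^0 place).
384.492 × 71 = 27298.932 → 2.7 × 10^4 g (2 s.f., last digit at the 10^3 place).
Sum: 27332.0148 g; keep the coarser place, 10^3.
Result: 2.7 × 10^4 g.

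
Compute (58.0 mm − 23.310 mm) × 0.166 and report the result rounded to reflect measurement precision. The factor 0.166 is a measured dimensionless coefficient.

5.76 mm

58.0 mm − 23.310 mm = 34.690 mm; the difference is limited to 1 decimal place (3 s.f.).
Carrying full precision, 34.690 × 0.166 = 5.75854 mm; 0.166 has 3 s.f., so the result keeps min(3, 3) = 3 s.f.
Rounded to 3 significant figures: 5.76 mm.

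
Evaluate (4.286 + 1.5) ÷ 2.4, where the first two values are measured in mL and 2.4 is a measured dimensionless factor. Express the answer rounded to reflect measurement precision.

4.286 mL + 1.5 mL = 5.786 mL; the sum is limited to 1 decimal place (2 s.f.).
Carrying full precision, 5.786 ÷ 2.4 = 2.41083333333… mL; 2.4 has 2 s.f., so the result keeps min(2, 2) = 2 s.f.
Rounded to 2 significant figures: 2.4 mL.

2.4 mL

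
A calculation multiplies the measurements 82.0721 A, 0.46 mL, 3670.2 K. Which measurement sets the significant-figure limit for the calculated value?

0.46 mL

82.0721 A → 6 s.f.; 0.46 mL → 2 s.f.; 3670.2 K → 5 s.f.
The fewest is 2 significant figures, from 0.46 mL.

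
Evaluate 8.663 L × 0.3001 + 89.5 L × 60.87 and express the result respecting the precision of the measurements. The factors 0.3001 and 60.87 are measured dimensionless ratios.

8.663 × 0.3001 = 2.5997663 → 2.600 L (4 s.f., last digit at the 10^-3 place).
89.5 × 60.87 = 5447.865 → 5.45 × 10^3 L (3 s.f., last digit at the 10^1 place).
Sum: 5450.4647663 L; keep the coarser place, 10^1.
Result: 5.45 × 10^3 L.

5.45 × 10^3 L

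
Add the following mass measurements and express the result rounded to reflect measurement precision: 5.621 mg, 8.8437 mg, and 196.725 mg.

211.190 mg

5.621 mg + 8.8437 mg + 196.725 mg = 211.1897 mg.
Addition/subtraction keeps the fewest decimal places: 5.621 → 3 decimal places, 8.8437 → 4 decimal places, 196.725 → 3 decimal places; limit is 3.
Rounded to 3 decimal places: 211.190 mg.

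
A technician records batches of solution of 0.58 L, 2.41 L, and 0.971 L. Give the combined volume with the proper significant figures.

0.58 L + 2.41 L + 0.971 L = 3.961 L.
Addition/subtraction keeps the fewest decimal places: 0.58 → 2 decimal places, 2.41 → 2 decimal places, 0.971 → 3 decimal places; limit is 2.
Rounded to 2 decimal places: 3.96 L.

3.96 L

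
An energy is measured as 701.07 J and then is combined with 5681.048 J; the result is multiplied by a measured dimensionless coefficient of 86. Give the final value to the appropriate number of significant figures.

701.07 J + 5681.048 J = 6382.118 J; the sum is limited to 2 decimal places (6 s.f.).
Carrying full precision, 6382.118 × 86 = 548862.148 J; 86 has 2 s.f., so the result keeps min(6, 2) = 2 s.f.
Rounded to 2 significant figures: 5.5 × 10^5 J.

5.5 × 10^5 J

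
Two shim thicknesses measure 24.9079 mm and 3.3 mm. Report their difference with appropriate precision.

24.9079 mm − 3.3 mm = 21.6079 mm.
Addition/subtraction keeps the fewest decimal places: 24.9079 → 4 decimal places, 3.3 → 1 decimal place; limit is 1.
Rounded to 1 decimal place: 21.6 mm.

21.6 mm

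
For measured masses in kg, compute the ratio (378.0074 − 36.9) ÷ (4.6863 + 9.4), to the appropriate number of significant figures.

24.2

378.0074 − 36.9 = 341.1074, limited to 1 d.p. → 4 s.f.; 4.6863 + 9.4 = 14.0863, limited to 1 d.p. → 3 s.f.
Carrying full precision, 341.1074 ÷ 14.0863 = 24.2155427614…; keep min(4, 3) = 3 s.f.
Rounded to 3 significant figures: 24.2.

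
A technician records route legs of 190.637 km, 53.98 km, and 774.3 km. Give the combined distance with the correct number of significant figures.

1018.9 km

190.637 km + 53.98 km + 774.3 km = 1018.917 km.
Addition/subtraction keeps the fewest decimal places: 190.637 → 3 decimal places, 53.98 → 2 decimal places, 774.3 → 1 decimal place; limit is 1.
Rounded to 1 decimal place: 1018.9 km.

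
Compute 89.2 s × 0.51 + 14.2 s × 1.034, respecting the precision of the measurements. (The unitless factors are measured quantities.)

6.0 × 10¹ s

89.2 × 0.51 = 45.492 → 45 s (2 s.f., last digit at the 10^0 place).
14.2 × 1.034 = 14.6828 → 14.7 s (3 s.f., last digit at the 10^-1 place).
Sum: 60.1748 s; keep the coarser place, 10^0.
Result: 6.0 × 10¹ s.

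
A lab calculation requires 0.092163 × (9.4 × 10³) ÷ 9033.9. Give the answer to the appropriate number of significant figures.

0.092163 × (9.4 × 10³) ÷ 9033.9 = 0.0958979178428…
Multiplication/division keeps the fewest significant figures: 0.092163 → 5 s.f., 9.4 × 10³ → 2 s.f., 9033.9 → 5 s.f.; limit is 2.
Rounded to 2 significant figures: 0.096.

0.096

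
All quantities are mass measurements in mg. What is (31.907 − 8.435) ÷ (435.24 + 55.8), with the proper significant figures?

0.04780

31.907 − 8.435 = 23.472, limited to 3 d.p. → 5 s.f.; 435.24 + 55.8 = 491.04, limited to 1 d.p. → 4 s.f.
Carrying full precision, 23.472 ÷ 491.04 = 0.0478005865103…; keep min(5, 4) = 4 s.f.
Rounded to 4 significant figures: 0.04780.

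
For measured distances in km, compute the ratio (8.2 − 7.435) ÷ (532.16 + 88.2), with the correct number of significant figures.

8.2 − 7.435 = 0.765, limited to 1 d.p. → 1 s.f.; 532.16 + 88.2 = 620.36, limited to 1 d.p. → 4 s.f.
Carrying full precision, 0.765 ÷ 620.36 = 0.00123315494229…; keep min(1, 4) = 1 s.f.
Rounded to 1 significant figure: 0.001.

0.001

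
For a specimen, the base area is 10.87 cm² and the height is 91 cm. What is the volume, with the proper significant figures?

9.9 × 10^2 cm³

volume = 10.87 cm² × 91 cm = 989.17 cm³.
10.87 has 4 significant figures; 91 has 2.
Division/multiplication keeps the fewest: 2 significant figures.
Rounded: 9.9 × 10^2 cm³.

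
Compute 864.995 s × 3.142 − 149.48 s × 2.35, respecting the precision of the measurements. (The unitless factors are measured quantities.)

864.995 × 3.142 = 2717.81429 → 2718 s (4 s.f., last digit at the 10^0 place).
149.48 × 2.35 = 351.278 → 351 s (3 s.f., last digit at the 10^0 place).
Difference: 2366.53629 s; keep the coarser place, 10^0.
Result: 2367 s.

2367 s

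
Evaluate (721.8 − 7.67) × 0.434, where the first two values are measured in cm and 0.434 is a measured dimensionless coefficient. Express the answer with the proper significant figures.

721.8 cm − 7.67 cm = 714.13 cm; the difference is limited to 1 decimal place (4 s.f.).
Carrying full precision, 714.13 × 0.434 = 309.93242 cm; 0.434 has 3 s.f., so the result keeps min(4, 3) = 3 s.f.
Rounded to 3 significant figures: 3.10 × 10² cm.

3.10 × 10² cm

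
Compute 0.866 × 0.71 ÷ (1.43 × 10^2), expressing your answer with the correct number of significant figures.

0.0043

0.866 × 0.71 ÷ (1.43 × 10^2) = 0.00429972027972…
Multiplication/division keeps the fewest significant figures: 0.866 → 3 s.f., 0.71 → 2 s.f., 1.43 × 10^2 → 3 s.f.; limit is 2.
Rounded to 2 significant figures: 0.0043.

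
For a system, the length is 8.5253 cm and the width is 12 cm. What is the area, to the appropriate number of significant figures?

1.0 × 10^2 cm²

area = 8.5253 cm × 12 cm = 102.3036 cm².
8.5253 has 5 significant figures; 12 has 2.
Division/multiplication keeps the fewest: 2 significant figures.
Rounded: 1.0 × 10^2 cm².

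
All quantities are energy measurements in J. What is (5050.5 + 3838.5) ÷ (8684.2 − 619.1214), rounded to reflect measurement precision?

5050.5 + 3838.5 = 8889.0, limited to 1 d.p. → 5 s.f.; 8684.2 − 619.1214 = 8065.0786, limited to 1 d.p. → 5 s.f.
Carrying full precision, 8889.0 ÷ 8065.0786 = 1.10215912837…; keep min(5, 5) = 5 s.f.
Rounded to 5 significant figures: 1.1022.

1.1022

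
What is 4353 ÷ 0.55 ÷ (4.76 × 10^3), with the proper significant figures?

1.7

4353 ÷ 0.55 ÷ (4.76 × 10^3) = 1.66271963331…
Multiplication/division keeps the fewest significant figures: 4353 → 4 s.f., 0.55 → 2 s.f., 4.76 × 10^3 → 3 s.f.; limit is 2.
Rounded to 2 significant figures: 1.7.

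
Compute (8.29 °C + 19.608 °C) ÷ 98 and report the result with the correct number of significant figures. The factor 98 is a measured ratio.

0.28 °C

8.29 °C + 19.608 °C = 27.898 °C; the sum is limited to 2 decimal places (4 s.f.).
Carrying full precision, 27.898 ÷ 98 = 0.284673469388… °C; 98 has 2 s.f., so the result keeps min(4, 2) = 2 s.f.
Rounded to 2 significant figures: 0.28 °C.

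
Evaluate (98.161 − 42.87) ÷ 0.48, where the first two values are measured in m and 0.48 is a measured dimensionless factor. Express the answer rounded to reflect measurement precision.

98.161 m − 42.87 m = 55.291 m; the difference is limited to 2 decimal places (4 s.f.).
Carrying full precision, 55.291 ÷ 0.48 = 115.189583333… m; 0.48 has 2 s.f., so the result keeps min(4, 2) = 2 s.f.
Rounded to 2 significant figures: 1.2 × 10^2 m.

1.2 × 10^2 m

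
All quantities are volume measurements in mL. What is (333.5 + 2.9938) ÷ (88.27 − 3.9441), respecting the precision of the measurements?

3.990

333.5 + 2.9938 = 336.4938, limited to 1 d.p. → 4 s.f.; 88.27 − 3.9441 = 84.3259, limited to 2 d.p. → 4 s.f.
Carrying full precision, 336.4938 ÷ 84.3259 = 3.99039678201…; keep min(4, 4) = 4 s.f.
Rounded to 4 significant figures: 3.990.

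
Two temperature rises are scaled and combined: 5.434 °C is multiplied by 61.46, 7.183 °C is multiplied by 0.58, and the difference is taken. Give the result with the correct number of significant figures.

5.434 × 61.46 = 333.97364 → 334.0 °C (4 s.f., last digit at the 10^-1 place).
7.183 × 0.58 = 4.16614 → 4.2 °C (2 s.f., last digit at the 10^-1 place).
Difference: 329.8075 °C; keep the coarser place, 10^-1.
Result: 329.8 °C.

329.8 °C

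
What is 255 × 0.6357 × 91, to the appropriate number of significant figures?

255 × 0.6357 × 91 = 14751.4185
Multiplication/division keeps the fewest significant figures: 255 → 3 s.f., 0.6357 → 4 s.f., 91 → 2 s.f.; limit is 2.
Rounded to 2 significant figures: 1.5 × 10⁴.

1.5 × 10⁴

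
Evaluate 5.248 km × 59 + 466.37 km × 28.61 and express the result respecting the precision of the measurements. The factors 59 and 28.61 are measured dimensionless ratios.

1.365 × 10⁴ km

5.248 × 59 = 309.632 → 3.1 × 10² km (2 s.f., last digit at the 10^1 place).
466.37 × 28.61 = 13342.8457 → 1.334 × 10⁴ km (4 s.f., last digit at the 10^1 place).
Sum: 13652.4777 km; keep the coarser place, 10^1.
Result: 1.365 × 10⁴ km.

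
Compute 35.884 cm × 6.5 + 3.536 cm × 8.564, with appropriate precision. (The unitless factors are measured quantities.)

35.884 × 6.5 = 233.246 → 2.3 × 10² cm (2 s.f., last digit at the 10^1 place).
3.536 × 8.564 = 30.282304 → 30.28 cm (4 s.f., last digit at the 10^-2 place).
Sum: 263.528304 cm; keep the coarser place, 10^1.
Result: 2.6 × 10² cm.

2.6 × 10² cm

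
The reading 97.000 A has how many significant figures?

5

97.000: trailing zeros after a decimal point are significant.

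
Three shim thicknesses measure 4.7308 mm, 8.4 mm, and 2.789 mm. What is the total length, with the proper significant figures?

15.9 mm

4.7308 mm + 8.4 mm + 2.789 mm = 15.9198 mm.
Addition/subtraction keeps the fewest decimal places: 4.7308 → 4 decimal places, 8.4 → 1 decimal place, 2.789 → 3 decimal places; limit is 1.
Rounded to 1 decimal place: 15.9 mm.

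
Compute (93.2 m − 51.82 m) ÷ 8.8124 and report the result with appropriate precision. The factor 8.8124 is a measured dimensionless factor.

93.2 m − 51.82 m = 41.38 m; the difference is limited to 1 decimal place (3 s.f.).
Carrying full precision, 41.38 ÷ 8.8124 = 4.69565612092… m; 8.8124 has 5 s.f., so the result keeps min(3, 5) = 3 s.f.
Rounded to 3 significant figures: 4.70 m.

4.70 m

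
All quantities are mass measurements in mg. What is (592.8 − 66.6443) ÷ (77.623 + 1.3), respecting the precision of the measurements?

6.67

592.8 − 66.6443 = 526.1557, limited to 1 d.p. → 4 s.f.; 77.623 + 1.3 = 78.923, limited to 1 d.p. → 3 s.f.
Carrying full precision, 526.1557 ÷ 78.923 = 6.6666966537…; keep min(4, 3) = 3 s.f.
Rounded to 3 significant figures: 6.67.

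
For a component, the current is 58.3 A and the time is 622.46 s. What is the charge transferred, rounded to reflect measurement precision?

3.63 × 10^4 C

charge transferred = 58.3 A × 622.46 s = 36289.418 C.
58.3 has 3 significant figures; 622.46 has 5.
Division/multiplication keeps the fewest: 3 significant figures.
Rounded: 3.63 × 10^4 C.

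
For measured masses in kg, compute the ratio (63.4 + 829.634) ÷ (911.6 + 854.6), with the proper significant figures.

5.056 × 10^-1

63.4 + 829.634 = 893.034, limited to 1 d.p. → 4 s.f.; 911.6 + 854.6 = 1766.2, limited to 1 d.p. → 5 s.f.
Carrying full precision, 893.034 ÷ 1766.2 = 0.505624504586…; keep min(4, 5) = 4 s.f.
Rounded to 4 significant figures: 5.056 × 10^-1.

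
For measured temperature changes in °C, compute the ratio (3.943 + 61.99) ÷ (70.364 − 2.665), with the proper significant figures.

0.9739

3.943 + 61.99 = 65.933, limited to 2 d.p. → 4 s.f.; 70.364 − 2.665 = 67.699, limited to 3 d.p. → 5 s.f.
Carrying full precision, 65.933 ÷ 67.699 = 0.973913942599…; keep min(4, 5) = 4 s.f.
Rounded to 4 significant figures: 0.9739.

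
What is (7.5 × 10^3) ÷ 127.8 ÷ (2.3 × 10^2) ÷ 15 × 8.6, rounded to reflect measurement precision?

(7.5 × 10^3) ÷ 127.8 ÷ (2.3 × 10^2) ÷ 15 × 8.6 = 0.146288358168…
Multiplication/division keeps the fewest significant figures: 7.5 × 10^3 → 2 s.f., 127.8 → 4 s.f., 2.3 × 10^2 → 2 s.f., 15 → 2 s.f., 8.6 → 2 s.f.; limit is 2.
Rounded to 2 significant figures: 0.15.

0.15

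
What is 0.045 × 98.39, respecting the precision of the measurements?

4.4

0.045 × 98.39 = 4.42755
Multiplication/division keeps the fewest significant figures: 0.045 → 2 s.f., 98.39 → 4 s.f.; limit is 2.
Rounded to 2 significant figures: 4.4.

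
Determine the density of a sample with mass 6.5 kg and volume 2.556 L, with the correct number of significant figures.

2.5 kg/L

density = 6.5 kg ÷ 2.556 L = 2.54303599374… kg/L.
6.5 has 2 significant figures; 2.556 has 4.
Division/multiplication keeps the fewest: 2 significant figures.
Rounded: 2.5 kg/L.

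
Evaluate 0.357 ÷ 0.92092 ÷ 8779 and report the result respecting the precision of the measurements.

0.357 ÷ 0.92092 ÷ 8779 = 0.0000441571730765…
Multiplication/division keeps the fewest significant figures: 0.357 → 3 s.f., 0.92092 → 5 s.f., 8779 → 4 s.f.; limit is 3.
Rounded to 3 significant figures: 4.42 × 10^-5.

4.42 × 10^-5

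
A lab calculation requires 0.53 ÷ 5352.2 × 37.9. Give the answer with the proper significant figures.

0.0038

0.53 ÷ 5352.2 × 37.9 = 0.00375303613467…
Multiplication/division keeps the fewest significant figures: 0.53 → 2 s.f., 5352.2 → 5 s.f., 37.9 → 3 s.f.; limit is 2.
Rounded to 2 significant figures: 0.0038.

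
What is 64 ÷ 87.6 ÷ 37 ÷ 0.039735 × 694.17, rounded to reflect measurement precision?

64 ÷ 87.6 ÷ 37 ÷ 0.039735 × 694.17 = 344.958433666…
Multiplication/division keeps the fewest significant figures: 64 → 2 s.f., 87.6 → 3 s.f., 37 → 2 s.f., 0.039735 → 5 s.f., 694.17 → 5 s.f.; limit is 2.
Rounded to 2 significant figures: 3.4 × 10^2.

3.4 × 10^2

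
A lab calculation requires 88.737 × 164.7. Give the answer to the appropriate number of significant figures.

88.737 × 164.7 = 14614.9839
Multiplication/division keeps the fewest significant figures: 88.737 → 5 s.f., 164.7 → 4 s.f.; limit is 4.
Rounded to 4 significant figures: 1.461 × 10^4.

1.461 × 10^4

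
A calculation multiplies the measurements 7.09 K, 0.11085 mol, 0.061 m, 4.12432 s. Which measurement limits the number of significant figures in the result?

0.061 m

7.09 K → 3 s.f.; 0.11085 mol → 5 s.f.; 0.061 m → 2 s.f.; 4.12432 s → 6 s.f.
The fewest is 2 significant figures, from 0.061 m.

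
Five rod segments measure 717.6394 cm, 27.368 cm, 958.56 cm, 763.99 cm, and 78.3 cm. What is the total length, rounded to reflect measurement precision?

2545.9 cm

717.6394 cm + 27.368 cm + 958.56 cm + 763.99 cm + 78.3 cm = 2545.8574 cm.
Addition/subtraction keeps the fewest decimal places: 717.6394 → 4 decimal places, 27.368 → 3 decimal places, 958.56 → 2 decimal places, 763.99 → 2 decimal places, 78.3 → 1 decimal place; limit is 1.
Rounded to 1 decimal place: 2545.9 cm.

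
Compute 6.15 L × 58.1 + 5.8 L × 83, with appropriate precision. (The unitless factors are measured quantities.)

6.15 × 58.1 = 357.315 → 357 L (3 s.f., last digit at the 10^0 place).
5.8 × 83 = 481.4 → 4.8 × 10^2 L (2 s.f., last digit at the 10^1 place).
Sum: 838.715 L; keep the coarser place, 10^1.
Result: 8.4 × 10^2 L.

8.4 × 10^2 L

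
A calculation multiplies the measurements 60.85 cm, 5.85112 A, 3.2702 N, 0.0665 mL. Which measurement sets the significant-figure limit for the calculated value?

0.0665 mL

60.85 cm → 4 s.f.; 5.85112 A → 6 s.f.; 3.2702 N → 5 s.f.; 0.0665 mL → 3 s.f.
The fewest is 3 significant figures, from 0.0665 mL.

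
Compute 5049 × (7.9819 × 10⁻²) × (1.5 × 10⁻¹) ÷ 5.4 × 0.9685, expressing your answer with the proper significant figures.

5049 × (7.9819 × 10⁻²) × (1.5 × 10⁻¹) ÷ 5.4 × 0.9685 = 10.8419843854…
Multiplication/division keeps the fewest significant figures: 5049 → 4 s.f., 7.9819 × 10⁻² → 5 s.f., 1.5 × 10⁻¹ → 2 s.f., 5.4 → 2 s.f., 0.9685 → 4 s.f.; limit is 2.
Rounded to 2 significant figures: 11.

11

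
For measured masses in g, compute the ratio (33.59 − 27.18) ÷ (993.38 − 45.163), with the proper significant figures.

0.00676

33.59 − 27.18 = 6.41, limited to 2 d.p. → 3 s.f.; 993.38 − 45.163 = 948.217, limited to 2 d.p. → 5 s.f.
Carrying full precision, 6.41 ÷ 948.217 = 0.00676005597875…; keep min(3, 5) = 3 s.f.
Rounded to 3 significant figures: 0.00676.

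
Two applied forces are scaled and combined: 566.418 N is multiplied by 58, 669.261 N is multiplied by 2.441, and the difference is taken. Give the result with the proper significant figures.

566.418 × 58 = 32852.244 → 3.3 × 10^4 N (2 s.f., last digit at the 10^3 place).
669.261 × 2.441 = 1633.666101 → 1634 N (4 s.f., last digit at the 10^0 place).
Difference: 31218.577899 N; keep the coarser place, 10^3.
Result: 3.1 × 10^4 N.

3.1 × 10^4 N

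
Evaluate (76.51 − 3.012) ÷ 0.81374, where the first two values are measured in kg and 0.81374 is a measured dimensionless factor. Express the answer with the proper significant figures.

76.51 kg − 3.012 kg = 73.498 kg; the difference is limited to 2 decimal places (4 s.f.).
Carrying full precision, 73.498 ÷ 0.81374 = 90.3212328262… kg; 0.81374 has 5 s.f., so the result keeps min(4, 5) = 4 s.f.
Rounded to 4 significant figures: 90.32 kg.

90.32 kg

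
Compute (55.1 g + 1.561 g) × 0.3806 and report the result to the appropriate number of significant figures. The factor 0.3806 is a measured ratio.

55.1 g + 1.561 g = 56.661 g; the sum is limited to 1 decimal place (3 s.f.).
Carrying full precision, 56.661 × 0.3806 = 21.5651766 g; 0.3806 has 4 s.f., so the result keeps min(3, 4) = 3 s.f.
Rounded to 3 significant figures: 21.6 g.

21.6 g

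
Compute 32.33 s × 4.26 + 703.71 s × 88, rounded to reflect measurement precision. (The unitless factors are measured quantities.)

6.2 × 10⁴ s

32.33 × 4.26 = 137.7258 → 1.38 × 10² s (3 s.f., last digit at the 10^0 place).
703.71 × 88 = 61926.48 → 6.2 × 10⁴ s (2 s.f., last digit at the 10^3 place).
Sum: 62064.2058 s; keep the coarser place, 10^3.
Result: 6.2 × 10⁴ s.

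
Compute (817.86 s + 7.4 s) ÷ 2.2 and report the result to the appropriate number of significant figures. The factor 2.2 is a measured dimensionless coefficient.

817.86 s + 7.4 s = 825.26 s; the sum is limited to 1 decimal place (4 s.f.).
Carrying full precision, 825.26 ÷ 2.2 = 375.118181818… s; 2.2 has 2 s.f., so the result keeps min(4, 2) = 2 s.f.
Rounded to 2 significant figures: 3.8 × 10^2 s.

3.8 × 10^2 s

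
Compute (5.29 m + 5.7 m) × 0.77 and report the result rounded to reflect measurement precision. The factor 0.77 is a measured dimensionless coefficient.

5.29 m + 5.7 m = 10.99 m; the sum is limited to 1 decimal place (3 s.f.).
Carrying full precision, 10.99 × 0.77 = 8.4623 m; 0.77 has 2 s.f., so the result keeps min(3, 2) = 2 s.f.
Rounded to 2 significant figures: 8.5 m.

8.5 m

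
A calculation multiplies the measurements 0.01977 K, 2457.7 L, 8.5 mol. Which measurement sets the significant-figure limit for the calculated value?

0.01977 K → 4 s.f.; 2457.7 L → 5 s.f.; 8.5 mol → 2 s.f.
The fewest is 2 significant figures, from 8.5 mol.

8.5 mol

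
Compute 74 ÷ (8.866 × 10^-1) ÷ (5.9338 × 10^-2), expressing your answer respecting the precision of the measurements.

1.4 × 10^3

74 ÷ (8.866 × 10^-1) ÷ (5.9338 × 10^-2) = 1406.6015399…
Multiplication/division keeps the fewest significant figures: 74 → 2 s.f., 8.866 × 10^-1 → 4 s.f., 5.9338 × 10^-2 → 5 s.f.; limit is 2.
Rounded to 2 significant figures: 1.4 × 10^3.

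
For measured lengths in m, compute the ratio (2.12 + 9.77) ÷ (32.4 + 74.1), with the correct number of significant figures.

2.12 + 9.77 = 11.89, limited to 2 d.p. → 4 s.f.; 32.4 + 74.1 = 106.5, limited to 1 d.p. → 4 s.f.
Carrying full precision, 11.89 ÷ 106.5 = 0.111643192488…; keep min(4, 4) = 4 s.f.
Rounded to 4 significant figures: 0.1116.

0.1116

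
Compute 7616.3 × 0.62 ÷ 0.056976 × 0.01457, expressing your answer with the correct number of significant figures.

7616.3 × 0.62 ÷ 0.056976 × 0.01457 = 1207.54500878…
Multiplication/division keeps the fewest significant figures: 7616.3 → 5 s.f., 0.62 → 2 s.f., 0.056976 → 5 s.f., 0.01457 → 4 s.f.; limit is 2.
Rounded to 2 significant figures: 1.2 × 10^3.

1.2 × 10^3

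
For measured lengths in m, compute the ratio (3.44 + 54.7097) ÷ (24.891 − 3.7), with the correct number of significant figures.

3.44 + 54.7097 = 58.1497, limited to 2 d.p. → 4 s.f.; 24.891 − 3.7 = 21.191, limited to 1 d.p. → 3 s.f.
Carrying full precision, 58.1497 ÷ 21.191 = 2.74407531499…; keep min(4, 3) = 3 s.f.
Rounded to 3 significant figures: 2.74.

2.74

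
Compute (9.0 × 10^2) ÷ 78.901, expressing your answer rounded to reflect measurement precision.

11

(9.0 × 10^2) ÷ 78.901 = 11.4066995349…
Multiplication/division keeps the fewest significant figures: 9.0 × 10^2 → 2 s.f., 78.901 → 5 s.f.; limit is 2.
Rounded to 2 significant figures: 11.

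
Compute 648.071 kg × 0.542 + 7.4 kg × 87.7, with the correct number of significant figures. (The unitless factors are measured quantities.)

648.071 × 0.542 = 351.254482 → 351 kg (3 s.f., last digit at the 10^0 place).
7.4 × 87.7 = 648.98 → 6.5 × 10² kg (2 s.f., last digit at the 10^1 place).
Sum: 1000.234482 kg; keep the coarser place, 10^1.
Result: 1.00 × 10³ kg.

1.00 × 10³ kg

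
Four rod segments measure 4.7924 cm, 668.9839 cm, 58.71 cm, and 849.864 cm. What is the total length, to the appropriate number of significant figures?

4.7924 cm + 668.9839 cm + 58.71 cm + 849.864 cm = 1582.3503 cm.
Addition/subtraction keeps the fewest decimal places: 4.7924 → 4 decimal places, 668.9839 → 4 decimal places, 58.71 → 2 decimal places, 849.864 → 3 decimal places; limit is 2.
Rounded to 2 decimal places: 1582.35 cm.

1582.35 cm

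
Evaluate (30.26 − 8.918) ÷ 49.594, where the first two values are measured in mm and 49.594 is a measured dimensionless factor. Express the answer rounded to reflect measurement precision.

0.4303 mm

30.26 mm − 8.918 mm = 21.342 mm; the difference is limited to 2 decimal places (4 s.f.).
Carrying full precision, 21.342 ÷ 49.594 = 0.430334314635… mm; 49.594 has 5 s.f., so the result keeps min(4, 5) = 4 s.f.
Rounded to 4 significant figures: 0.4303 mm.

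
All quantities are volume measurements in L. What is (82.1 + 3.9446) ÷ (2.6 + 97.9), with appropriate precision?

82.1 + 3.9446 = 86.0446, limited to 1 d.p. → 3 s.f.; 2.6 + 97.9 = 100.5, limited to 1 d.p. → 4 s.f.
Carrying full precision, 86.0446 ÷ 100.5 = 0.856165174129…; keep min(3, 4) = 3 s.f.
Rounded to 3 significant figures: 8.56 × 10^-1.

8.56 × 10^-1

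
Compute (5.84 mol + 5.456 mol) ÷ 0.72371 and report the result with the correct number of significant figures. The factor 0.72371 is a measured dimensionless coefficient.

5.84 mol + 5.456 mol = 11.296 mol; the sum is limited to 2 decimal places (4 s.f.).
Carrying full precision, 11.296 ÷ 0.72371 = 15.608461953… mol; 0.72371 has 5 s.f., so the result keeps min(4, 5) = 4 s.f.
Rounded to 4 significant figures: 15.61 mol.

15.61 mol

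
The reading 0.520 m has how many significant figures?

3

0.520: leading zeros are not significant; trailing zeros after a decimal point are significant.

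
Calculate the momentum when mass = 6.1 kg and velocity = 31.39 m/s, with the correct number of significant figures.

momentum = 6.1 kg × 31.39 m/s = 191.479 kg·m/s.
6.1 has 2 significant figures; 31.39 has 4.
Division/multiplication keeps the fewest: 2 significant figures.
Rounded: 1.9 × 10² kg·m/s.

1.9 × 10² kg·m/s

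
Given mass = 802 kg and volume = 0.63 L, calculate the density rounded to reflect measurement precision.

1.3 × 10^3 kg/L

density = 802 kg ÷ 0.63 L = 1273.01587302… kg/L.
802 has 3 significant figures; 0.63 has 2.
Division/multiplication keeps the fewest: 2 significant figures.
Rounded: 1.3 × 10^3 kg/L.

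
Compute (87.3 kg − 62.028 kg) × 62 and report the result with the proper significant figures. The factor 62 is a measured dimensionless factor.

87.3 kg − 62.028 kg = 25.272 kg; the difference is limited to 1 decimal place (3 s.f.).
Carrying full precision, 25.272 × 62 = 1566.864 kg; 62 has 2 s.f., so the result keeps min(3, 2) = 2 s.f.
Rounded to 2 significant figures: 1.6 × 10^3 kg.

1.6 × 10^3 kg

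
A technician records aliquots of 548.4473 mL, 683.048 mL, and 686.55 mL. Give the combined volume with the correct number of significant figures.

1918.05 mL

548.4473 mL + 683.048 mL + 686.55 mL = 1918.0453 mL.
Addition/subtraction keeps the fewest decimal places: 548.4473 → 4 decimal places, 683.048 → 3 decimal places, 686.55 → 2 decimal places; limit is 2.
Rounded to 2 decimal places: 1918.05 mL.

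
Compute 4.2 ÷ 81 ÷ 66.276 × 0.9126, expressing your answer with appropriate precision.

7.1 × 10^-4

4.2 ÷ 81 ÷ 66.276 × 0.9126 = 0.000713983945923…
Multiplication/division keeps the fewest significant figures: 4.2 → 2 s.f., 81 → 2 s.f., 66.276 → 5 s.f., 0.9126 → 4 s.f.; limit is 2.
Rounded to 2 significant figures: 7.1 × 10^-4.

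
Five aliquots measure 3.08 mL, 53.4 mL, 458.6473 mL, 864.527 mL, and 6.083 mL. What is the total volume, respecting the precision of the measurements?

3.08 mL + 53.4 mL + 458.6473 mL + 864.527 mL + 6.083 mL = 1385.7373 mL.
Addition/subtraction keeps the fewest decimal places: 3.08 → 2 decimal places, 53.4 → 1 decimal place, 458.6473 → 4 decimal places, 864.527 → 3 decimal places, 6.083 → 3 decimal places; limit is 1.
Rounded to 1 decimal place: 1385.7 mL.

1385.7 mL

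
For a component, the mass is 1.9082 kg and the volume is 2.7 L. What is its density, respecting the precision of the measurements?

density = 1.9082 kg ÷ 2.7 L = 0.706740740741… kg/L.
1.9082 has 5 significant figures; 2.7 has 2.
Division/multiplication keeps the fewest: 2 significant figures.
Rounded: 0.71 kg/L.

0.71 kg/L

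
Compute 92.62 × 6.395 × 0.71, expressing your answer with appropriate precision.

92.62 × 6.395 × 0.71 = 420.536479
Multiplication/division keeps the fewest significant figures: 92.62 → 4 s.f., 6.395 → 4 s.f., 0.71 → 2 s.f.; limit is 2.
Rounded to 2 significant figures: 4.2 × 10^2.

4.2 × 10^2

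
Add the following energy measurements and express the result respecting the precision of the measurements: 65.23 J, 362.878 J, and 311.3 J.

65.23 J + 362.878 J + 311.3 J = 739.408 J.
Addition/subtraction keeps the fewest decimal places: 65.23 → 2 decimal places, 362.878 → 3 decimal places, 311.3 → 1 decimal place; limit is 1.
Rounded to 1 decimal place: 739.4 J.

739.4 J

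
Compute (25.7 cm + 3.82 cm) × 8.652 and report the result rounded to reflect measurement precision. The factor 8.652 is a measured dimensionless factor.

255 cm

25.7 cm + 3.82 cm = 29.52 cm; the sum is limited to 1 decimal place (3 s.f.).
Carrying full precision, 29.52 × 8.652 = 255.40704 cm; 8.652 has 4 s.f., so the result keeps min(3, 4) = 3 s.f.
Rounded to 3 significant figures: 255 cm.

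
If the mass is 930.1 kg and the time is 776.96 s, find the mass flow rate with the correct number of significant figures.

1.197 kg/s

mass flow rate = 930.1 kg ÷ 776.96 s = 1.19710152389… kg/s.
930.1 has 4 significant figures; 776.96 has 5.
Division/multiplication keeps the fewest: 4 significant figures.
Rounded: 1.197 kg/s.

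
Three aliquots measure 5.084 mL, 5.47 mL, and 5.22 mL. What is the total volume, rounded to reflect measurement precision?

15.77 mL

5.084 mL + 5.47 mL + 5.22 mL = 15.774 mL.
Addition/subtraction keeps the fewest decimal places: 5.084 → 3 decimal places, 5.47 → 2 decimal places, 5.22 → 2 decimal places; limit is 2.
Rounded to 2 decimal places: 15.77 mL.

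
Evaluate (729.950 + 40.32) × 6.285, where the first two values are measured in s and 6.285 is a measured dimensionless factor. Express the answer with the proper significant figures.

729.950 s + 40.32 s = 770.270 s; the sum is limited to 2 decimal places (5 s.f.).
Carrying full precision, 770.270 × 6.285 = 4841.14695 s; 6.285 has 4 s.f., so the result keeps min(5, 4) = 4 s.f.
Rounded to 4 significant figures: 4.841 × 10³ s.

4.841 × 10³ s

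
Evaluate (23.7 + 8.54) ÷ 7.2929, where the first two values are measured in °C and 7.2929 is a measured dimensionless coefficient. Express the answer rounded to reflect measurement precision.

23.7 °C + 8.54 °C = 32.24 °C; the sum is limited to 1 decimal place (3 s.f.).
Carrying full precision, 32.24 ÷ 7.2929 = 4.42073797803… °C; 7.2929 has 5 s.f., so the result keeps min(3, 5) = 3 s.f.
Rounded to 3 significant figures: 4.42 °C.

4.42 °C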